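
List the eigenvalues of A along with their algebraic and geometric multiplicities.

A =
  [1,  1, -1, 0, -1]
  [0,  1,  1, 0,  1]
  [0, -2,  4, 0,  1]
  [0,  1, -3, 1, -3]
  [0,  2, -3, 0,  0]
λ = 1: alg = 4, geom = 2; λ = 3: alg = 1, geom = 1

Step 1 — factor the characteristic polynomial to read off the algebraic multiplicities:
  χ_A(x) = (x - 3)*(x - 1)^4

Step 2 — compute geometric multiplicities via the rank-nullity identity g(λ) = n − rank(A − λI):
  rank(A − (1)·I) = 3, so dim ker(A − (1)·I) = n − 3 = 2
  rank(A − (3)·I) = 4, so dim ker(A − (3)·I) = n − 4 = 1

Summary:
  λ = 1: algebraic multiplicity = 4, geometric multiplicity = 2
  λ = 3: algebraic multiplicity = 1, geometric multiplicity = 1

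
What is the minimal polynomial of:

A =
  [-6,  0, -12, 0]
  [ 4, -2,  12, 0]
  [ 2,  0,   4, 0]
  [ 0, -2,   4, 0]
x^2 + 2*x

The characteristic polynomial is χ_A(x) = x^2*(x + 2)^2, so the eigenvalues are known. The minimal polynomial is
  m_A(x) = Π_λ (x − λ)^{k_λ}
where k_λ is the size of the *largest* Jordan block for λ (equivalently, the smallest k with (A − λI)^k v = 0 for every generalised eigenvector v of λ).

  λ = -2: largest Jordan block has size 1, contributing (x + 2)
  λ = 0: largest Jordan block has size 1, contributing (x − 0)

So m_A(x) = x*(x + 2) = x^2 + 2*x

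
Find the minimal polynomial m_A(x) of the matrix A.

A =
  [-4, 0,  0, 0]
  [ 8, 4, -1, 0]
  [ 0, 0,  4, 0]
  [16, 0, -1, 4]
x^3 - 4*x^2 - 16*x + 64

The characteristic polynomial is χ_A(x) = (x - 4)^3*(x + 4), so the eigenvalues are known. The minimal polynomial is
  m_A(x) = Π_λ (x − λ)^{k_λ}
where k_λ is the size of the *largest* Jordan block for λ (equivalently, the smallest k with (A − λI)^k v = 0 for every generalised eigenvector v of λ).

  λ = -4: largest Jordan block has size 1, contributing (x + 4)
  λ = 4: largest Jordan block has size 2, contributing (x − 4)^2

So m_A(x) = (x - 4)^2*(x + 4) = x^3 - 4*x^2 - 16*x + 64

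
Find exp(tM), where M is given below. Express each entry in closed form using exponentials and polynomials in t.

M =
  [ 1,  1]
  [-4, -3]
e^{tM} =
  [2*t*exp(-t) + exp(-t), t*exp(-t)]
  [-4*t*exp(-t), -2*t*exp(-t) + exp(-t)]

Strategy: write M = P · J · P⁻¹ where J is a Jordan canonical form, so e^{tM} = P · e^{tJ} · P⁻¹, and e^{tJ} can be computed block-by-block.

M has Jordan form
J =
  [-1,  1]
  [ 0, -1]
(up to reordering of blocks).

Per-block formulas:
  For a 2×2 Jordan block J_2(-1): exp(t · J_2(-1)) = e^(-1t)·(I + t·N), where N is the 2×2 nilpotent shift.

After assembling e^{tJ} and conjugating by P, we get:

e^{tM} =
  [2*t*exp(-t) + exp(-t), t*exp(-t)]
  [-4*t*exp(-t), -2*t*exp(-t) + exp(-t)]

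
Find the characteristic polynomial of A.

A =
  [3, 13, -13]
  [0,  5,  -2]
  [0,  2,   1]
x^3 - 9*x^2 + 27*x - 27

Expanding det(x·I − A) (e.g. by cofactor expansion or by noting that A is similar to its Jordan form J, which has the same characteristic polynomial as A) gives
  χ_A(x) = x^3 - 9*x^2 + 27*x - 27
which factors as (x - 3)^3. The eigenvalues (with algebraic multiplicities) are λ = 3 with multiplicity 3.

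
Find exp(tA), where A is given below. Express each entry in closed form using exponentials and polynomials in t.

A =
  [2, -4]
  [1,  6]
e^{tA} =
  [-2*t*exp(4*t) + exp(4*t), -4*t*exp(4*t)]
  [t*exp(4*t), 2*t*exp(4*t) + exp(4*t)]

Strategy: write A = P · J · P⁻¹ where J is a Jordan canonical form, so e^{tA} = P · e^{tJ} · P⁻¹, and e^{tJ} can be computed block-by-block.

A has Jordan form
J =
  [4, 1]
  [0, 4]
(up to reordering of blocks).

Per-block formulas:
  For a 2×2 Jordan block J_2(4): exp(t · J_2(4)) = e^(4t)·(I + t·N), where N is the 2×2 nilpotent shift.

After assembling e^{tJ} and conjugating by P, we get:

e^{tA} =
  [-2*t*exp(4*t) + exp(4*t), -4*t*exp(4*t)]
  [t*exp(4*t), 2*t*exp(4*t) + exp(4*t)]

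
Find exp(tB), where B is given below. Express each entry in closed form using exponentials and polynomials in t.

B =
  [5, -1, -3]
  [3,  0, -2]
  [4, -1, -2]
e^{tB} =
  [t^2*exp(t)/2 + 4*t*exp(t) + exp(t), -t*exp(t), -t^2*exp(t)/2 - 3*t*exp(t)]
  [t^2*exp(t)/2 + 3*t*exp(t), -t*exp(t) + exp(t), -t^2*exp(t)/2 - 2*t*exp(t)]
  [t^2*exp(t)/2 + 4*t*exp(t), -t*exp(t), -t^2*exp(t)/2 - 3*t*exp(t) + exp(t)]

Strategy: write B = P · J · P⁻¹ where J is a Jordan canonical form, so e^{tB} = P · e^{tJ} · P⁻¹, and e^{tJ} can be computed block-by-block.

B has Jordan form
J =
  [1, 1, 0]
  [0, 1, 1]
  [0, 0, 1]
(up to reordering of blocks).

Per-block formulas:
  For a 3×3 Jordan block J_3(1): exp(t · J_3(1)) = e^(1t)·(I + t·N + (t^2/2)·N^2), where N is the 3×3 nilpotent shift.

After assembling e^{tJ} and conjugating by P, we get:

e^{tB} =
  [t^2*exp(t)/2 + 4*t*exp(t) + exp(t), -t*exp(t), -t^2*exp(t)/2 - 3*t*exp(t)]
  [t^2*exp(t)/2 + 3*t*exp(t), -t*exp(t) + exp(t), -t^2*exp(t)/2 - 2*t*exp(t)]
  [t^2*exp(t)/2 + 4*t*exp(t), -t*exp(t), -t^2*exp(t)/2 - 3*t*exp(t) + exp(t)]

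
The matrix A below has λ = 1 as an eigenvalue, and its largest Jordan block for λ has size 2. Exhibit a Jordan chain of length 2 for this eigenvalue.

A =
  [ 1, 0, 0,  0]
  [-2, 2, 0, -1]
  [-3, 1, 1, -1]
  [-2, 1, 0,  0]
A Jordan chain for λ = 1 of length 2:
v_1 = (0, -2, -3, -2)ᵀ
v_2 = (1, 0, 0, 0)ᵀ

Let N = A − (1)·I. We want v_2 with N^2 v_2 = 0 but N^1 v_2 ≠ 0; then v_{j-1} := N · v_j for j = 2, …, 2.

Pick v_2 = (1, 0, 0, 0)ᵀ.
Then v_1 = N · v_2 = (0, -2, -3, -2)ᵀ.

Sanity check: (A − (1)·I) v_1 = (0, 0, 0, 0)ᵀ = 0. ✓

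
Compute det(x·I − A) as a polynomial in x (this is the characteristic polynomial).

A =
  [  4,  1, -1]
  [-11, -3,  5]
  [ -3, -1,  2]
x^3 - 3*x^2 + 3*x - 1

Expanding det(x·I − A) (e.g. by cofactor expansion or by noting that A is similar to its Jordan form J, which has the same characteristic polynomial as A) gives
  χ_A(x) = x^3 - 3*x^2 + 3*x - 1
which factors as (x - 1)^3. The eigenvalues (with algebraic multiplicities) are λ = 1 with multiplicity 3.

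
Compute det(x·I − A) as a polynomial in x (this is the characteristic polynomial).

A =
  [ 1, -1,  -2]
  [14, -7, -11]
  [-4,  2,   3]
x^3 + 3*x^2 + 3*x + 1

Expanding det(x·I − A) (e.g. by cofactor expansion or by noting that A is similar to its Jordan form J, which has the same characteristic polynomial as A) gives
  χ_A(x) = x^3 + 3*x^2 + 3*x + 1
which factors as (x + 1)^3. The eigenvalues (with algebraic multiplicities) are λ = -1 with multiplicity 3.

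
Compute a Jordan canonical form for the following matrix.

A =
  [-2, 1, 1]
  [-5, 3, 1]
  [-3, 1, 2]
J_3(1)

The characteristic polynomial is
  det(x·I − A) = x^3 - 3*x^2 + 3*x - 1 = (x - 1)^3

Eigenvalues and multiplicities (the geometric multiplicity of λ is n − rank(A − λI), which equals the number of Jordan blocks for λ):
  λ = 1: algebraic multiplicity = 3, geometric multiplicity = 1

Determining the block sizes for each eigenvalue:
  λ = 1: one block (gm = 1), so the single block has size am = 3 → block sizes [3]

Assembling the blocks gives a Jordan form
J =
  [1, 1, 0]
  [0, 1, 1]
  [0, 0, 1]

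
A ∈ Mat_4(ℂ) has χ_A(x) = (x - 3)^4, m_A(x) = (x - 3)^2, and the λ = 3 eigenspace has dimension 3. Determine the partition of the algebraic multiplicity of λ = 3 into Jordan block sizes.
Block sizes for λ = 3: [2, 1, 1]

Step 1 — from the characteristic polynomial, algebraic multiplicity of λ = 3 is 4. From dim ker(A − (3)·I) = 3, there are exactly 3 Jordan blocks for λ = 3.
Step 2 — from the minimal polynomial, the factor (x − 3)^2 tells us the largest block for λ = 3 has size 2.
Step 3 — with total size 4, 3 blocks, and largest block 2, the block sizes (in nonincreasing order) are [2, 1, 1].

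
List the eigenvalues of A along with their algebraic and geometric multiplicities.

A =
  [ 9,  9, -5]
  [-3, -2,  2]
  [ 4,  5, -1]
λ = 2: alg = 3, geom = 1

Step 1 — factor the characteristic polynomial to read off the algebraic multiplicities:
  χ_A(x) = (x - 2)^3

Step 2 — compute geometric multiplicities via the rank-nullity identity g(λ) = n − rank(A − λI):
  rank(A − (2)·I) = 2, so dim ker(A − (2)·I) = n − 2 = 1

Summary:
  λ = 2: algebraic multiplicity = 3, geometric multiplicity = 1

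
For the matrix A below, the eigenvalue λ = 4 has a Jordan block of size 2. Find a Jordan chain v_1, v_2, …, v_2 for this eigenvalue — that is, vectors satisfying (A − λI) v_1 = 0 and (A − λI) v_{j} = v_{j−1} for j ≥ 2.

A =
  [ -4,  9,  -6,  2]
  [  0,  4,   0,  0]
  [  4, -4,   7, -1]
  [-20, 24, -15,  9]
A Jordan chain for λ = 4 of length 2:
v_1 = (-8, 0, 4, -20)ᵀ
v_2 = (1, 0, 0, 0)ᵀ

Let N = A − (4)·I. We want v_2 with N^2 v_2 = 0 but N^1 v_2 ≠ 0; then v_{j-1} := N · v_j for j = 2, …, 2.

Pick v_2 = (1, 0, 0, 0)ᵀ.
Then v_1 = N · v_2 = (-8, 0, 4, -20)ᵀ.

Sanity check: (A − (4)·I) v_1 = (0, 0, 0, 0)ᵀ = 0. ✓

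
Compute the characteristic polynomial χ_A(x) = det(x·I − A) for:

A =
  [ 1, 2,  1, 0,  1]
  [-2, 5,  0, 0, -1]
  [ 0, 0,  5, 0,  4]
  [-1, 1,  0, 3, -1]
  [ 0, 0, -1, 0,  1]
x^5 - 15*x^4 + 90*x^3 - 270*x^2 + 405*x - 243

Expanding det(x·I − A) (e.g. by cofactor expansion or by noting that A is similar to its Jordan form J, which has the same characteristic polynomial as A) gives
  χ_A(x) = x^5 - 15*x^4 + 90*x^3 - 270*x^2 + 405*x - 243
which factors as (x - 3)^5. The eigenvalues (with algebraic multiplicities) are λ = 3 with multiplicity 5.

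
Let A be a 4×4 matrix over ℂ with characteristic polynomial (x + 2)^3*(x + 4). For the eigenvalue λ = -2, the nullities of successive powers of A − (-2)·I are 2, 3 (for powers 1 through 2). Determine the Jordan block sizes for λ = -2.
Block sizes for λ = -2: [2, 1]

From the dimensions of kernels of powers, the number of Jordan blocks of size at least j is d_j − d_{j−1} where d_j = dim ker(N^j) (with d_0 = 0). Computing the differences gives [2, 1].
The number of blocks of size exactly k is (#blocks of size ≥ k) − (#blocks of size ≥ k + 1), so the partition is: 1 block(s) of size 1, 1 block(s) of size 2.
In nonincreasing order the block sizes are [2, 1].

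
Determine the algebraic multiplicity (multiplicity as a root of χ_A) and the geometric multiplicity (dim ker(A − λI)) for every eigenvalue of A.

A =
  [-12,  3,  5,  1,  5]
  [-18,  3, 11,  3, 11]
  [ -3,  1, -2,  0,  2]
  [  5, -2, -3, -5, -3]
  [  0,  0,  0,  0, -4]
λ = -4: alg = 5, geom = 3

Step 1 — factor the characteristic polynomial to read off the algebraic multiplicities:
  χ_A(x) = (x + 4)^5

Step 2 — compute geometric multiplicities via the rank-nullity identity g(λ) = n − rank(A − λI):
  rank(A − (-4)·I) = 2, so dim ker(A − (-4)·I) = n − 2 = 3

Summary:
  λ = -4: algebraic multiplicity = 5, geometric multiplicity = 3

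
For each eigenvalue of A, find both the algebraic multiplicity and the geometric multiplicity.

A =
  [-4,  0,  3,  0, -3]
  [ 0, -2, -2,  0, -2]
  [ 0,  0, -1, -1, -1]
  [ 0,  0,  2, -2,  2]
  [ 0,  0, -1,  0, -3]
λ = -4: alg = 1, geom = 1; λ = -2: alg = 4, geom = 2

Step 1 — factor the characteristic polynomial to read off the algebraic multiplicities:
  χ_A(x) = (x + 2)^4*(x + 4)

Step 2 — compute geometric multiplicities via the rank-nullity identity g(λ) = n − rank(A − λI):
  rank(A − (-4)·I) = 4, so dim ker(A − (-4)·I) = n − 4 = 1
  rank(A − (-2)·I) = 3, so dim ker(A − (-2)·I) = n − 3 = 2

Summary:
  λ = -4: algebraic multiplicity = 1, geometric multiplicity = 1
  λ = -2: algebraic multiplicity = 4, geometric multiplicity = 2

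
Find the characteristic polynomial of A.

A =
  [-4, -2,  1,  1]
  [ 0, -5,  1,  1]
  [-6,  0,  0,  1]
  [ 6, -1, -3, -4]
x^4 + 13*x^3 + 60*x^2 + 112*x + 64

Expanding det(x·I − A) (e.g. by cofactor expansion or by noting that A is similar to its Jordan form J, which has the same characteristic polynomial as A) gives
  χ_A(x) = x^4 + 13*x^3 + 60*x^2 + 112*x + 64
which factors as (x + 1)*(x + 4)^3. The eigenvalues (with algebraic multiplicities) are λ = -4 with multiplicity 3, λ = -1 with multiplicity 1.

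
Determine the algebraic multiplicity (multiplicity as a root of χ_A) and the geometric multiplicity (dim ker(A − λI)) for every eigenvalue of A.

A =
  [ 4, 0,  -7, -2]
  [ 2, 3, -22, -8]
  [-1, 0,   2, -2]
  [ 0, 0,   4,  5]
λ = 3: alg = 3, geom = 2; λ = 5: alg = 1, geom = 1

Step 1 — factor the characteristic polynomial to read off the algebraic multiplicities:
  χ_A(x) = (x - 5)*(x - 3)^3

Step 2 — compute geometric multiplicities via the rank-nullity identity g(λ) = n − rank(A − λI):
  rank(A − (3)·I) = 2, so dim ker(A − (3)·I) = n − 2 = 2
  rank(A − (5)·I) = 3, so dim ker(A − (5)·I) = n − 3 = 1

Summary:
  λ = 3: algebraic multiplicity = 3, geometric multiplicity = 2
  λ = 5: algebraic multiplicity = 1, geometric multiplicity = 1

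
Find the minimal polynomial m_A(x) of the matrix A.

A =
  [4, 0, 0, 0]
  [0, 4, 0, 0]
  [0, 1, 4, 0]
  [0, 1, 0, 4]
x^2 - 8*x + 16

The characteristic polynomial is χ_A(x) = (x - 4)^4, so the eigenvalues are known. The minimal polynomial is
  m_A(x) = Π_λ (x − λ)^{k_λ}
where k_λ is the size of the *largest* Jordan block for λ (equivalently, the smallest k with (A − λI)^k v = 0 for every generalised eigenvector v of λ).

  λ = 4: largest Jordan block has size 2, contributing (x − 4)^2

So m_A(x) = (x - 4)^2 = x^2 - 8*x + 16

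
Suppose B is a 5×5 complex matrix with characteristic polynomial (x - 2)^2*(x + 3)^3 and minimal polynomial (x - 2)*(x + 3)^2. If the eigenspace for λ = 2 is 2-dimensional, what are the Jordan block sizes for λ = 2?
Block sizes for λ = 2: [1, 1]

Step 1 — from the characteristic polynomial, algebraic multiplicity of λ = 2 is 2. From dim ker(B − (2)·I) = 2, there are exactly 2 Jordan blocks for λ = 2.
Step 2 — from the minimal polynomial, the factor (x − 2) tells us the largest block for λ = 2 has size 1.
Step 3 — with total size 2, 2 blocks, and largest block 1, the block sizes (in nonincreasing order) are [1, 1].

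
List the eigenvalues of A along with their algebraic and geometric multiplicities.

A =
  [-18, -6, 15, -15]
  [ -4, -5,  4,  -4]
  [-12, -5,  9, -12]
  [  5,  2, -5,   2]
λ = -3: alg = 4, geom = 2

Step 1 — factor the characteristic polynomial to read off the algebraic multiplicities:
  χ_A(x) = (x + 3)^4

Step 2 — compute geometric multiplicities via the rank-nullity identity g(λ) = n − rank(A − λI):
  rank(A − (-3)·I) = 2, so dim ker(A − (-3)·I) = n − 2 = 2

Summary:
  λ = -3: algebraic multiplicity = 4, geometric multiplicity = 2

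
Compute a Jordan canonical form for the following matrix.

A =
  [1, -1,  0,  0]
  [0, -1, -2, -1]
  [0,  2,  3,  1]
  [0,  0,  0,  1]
J_3(1) ⊕ J_1(1)

The characteristic polynomial is
  det(x·I − A) = x^4 - 4*x^3 + 6*x^2 - 4*x + 1 = (x - 1)^4

Eigenvalues and multiplicities (the geometric multiplicity of λ is n − rank(A − λI), which equals the number of Jordan blocks for λ):
  λ = 1: algebraic multiplicity = 4, geometric multiplicity = 2

Determining the block sizes for each eigenvalue:
  λ = 1: with am = 4 and gm = 2, the partition is not yet determined (e.g. several partitions of 4 into 2 parts exist). Let N = A − (1)·I. Computing rank(N^1) = 2, rank(N^2) = 1, rank(N^3) = 0; the number of blocks of size ≥ j is rank(N^{j−1}) − rank(N^j), giving [2, 1, 1]. So we have 1 block(s) of size 3, 1 block(s) of size 1 → block sizes [3, 1]

Assembling the blocks gives a Jordan form
J =
  [1, 1, 0, 0]
  [0, 1, 1, 0]
  [0, 0, 1, 0]
  [0, 0, 0, 1]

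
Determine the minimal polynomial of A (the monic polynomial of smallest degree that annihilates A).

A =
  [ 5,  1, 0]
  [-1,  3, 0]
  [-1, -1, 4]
x^2 - 8*x + 16

The characteristic polynomial is χ_A(x) = (x - 4)^3, so the eigenvalues are known. The minimal polynomial is
  m_A(x) = Π_λ (x − λ)^{k_λ}
where k_λ is the size of the *largest* Jordan block for λ (equivalently, the smallest k with (A − λI)^k v = 0 for every generalised eigenvector v of λ).

  λ = 4: largest Jordan block has size 2, contributing (x − 4)^2

So m_A(x) = (x - 4)^2 = x^2 - 8*x + 16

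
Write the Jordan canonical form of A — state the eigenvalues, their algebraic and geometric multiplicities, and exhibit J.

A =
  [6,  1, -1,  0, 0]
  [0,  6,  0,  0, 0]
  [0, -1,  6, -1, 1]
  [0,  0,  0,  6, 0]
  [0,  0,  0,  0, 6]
J_3(6) ⊕ J_1(6) ⊕ J_1(6)

The characteristic polynomial is
  det(x·I − A) = x^5 - 30*x^4 + 360*x^3 - 2160*x^2 + 6480*x - 7776 = (x - 6)^5

Eigenvalues and multiplicities (the geometric multiplicity of λ is n − rank(A − λI), which equals the number of Jordan blocks for λ):
  λ = 6: algebraic multiplicity = 5, geometric multiplicity = 3

Determining the block sizes for each eigenvalue:
  λ = 6: with am = 5 and gm = 3, the partition is not yet determined (e.g. several partitions of 5 into 3 parts exist). Let N = A − (6)·I. Computing rank(N^1) = 2, rank(N^2) = 1, rank(N^3) = 0; the number of blocks of size ≥ j is rank(N^{j−1}) − rank(N^j), giving [3, 1, 1]. So we have 1 block(s) of size 3, 2 block(s) of size 1 → block sizes [3, 1, 1]

Assembling the blocks gives a Jordan form
J =
  [6, 1, 0, 0, 0]
  [0, 6, 1, 0, 0]
  [0, 0, 6, 0, 0]
  [0, 0, 0, 6, 0]
  [0, 0, 0, 0, 6]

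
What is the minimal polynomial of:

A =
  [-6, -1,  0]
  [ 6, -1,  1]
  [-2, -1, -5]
x^3 + 12*x^2 + 48*x + 64

The characteristic polynomial is χ_A(x) = (x + 4)^3, so the eigenvalues are known. The minimal polynomial is
  m_A(x) = Π_λ (x − λ)^{k_λ}
where k_λ is the size of the *largest* Jordan block for λ (equivalently, the smallest k with (A − λI)^k v = 0 for every generalised eigenvector v of λ).

  λ = -4: largest Jordan block has size 3, contributing (x + 4)^3

So m_A(x) = (x + 4)^3 = x^3 + 12*x^2 + 48*x + 64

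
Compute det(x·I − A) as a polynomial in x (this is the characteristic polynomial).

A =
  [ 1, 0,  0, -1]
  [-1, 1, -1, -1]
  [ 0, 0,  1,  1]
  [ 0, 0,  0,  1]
x^4 - 4*x^3 + 6*x^2 - 4*x + 1

Expanding det(x·I − A) (e.g. by cofactor expansion or by noting that A is similar to its Jordan form J, which has the same characteristic polynomial as A) gives
  χ_A(x) = x^4 - 4*x^3 + 6*x^2 - 4*x + 1
which factors as (x - 1)^4. The eigenvalues (with algebraic multiplicities) are λ = 1 with multiplicity 4.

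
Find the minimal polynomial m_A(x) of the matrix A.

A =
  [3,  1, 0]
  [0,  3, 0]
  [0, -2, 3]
x^2 - 6*x + 9

The characteristic polynomial is χ_A(x) = (x - 3)^3, so the eigenvalues are known. The minimal polynomial is
  m_A(x) = Π_λ (x − λ)^{k_λ}
where k_λ is the size of the *largest* Jordan block for λ (equivalently, the smallest k with (A − λI)^k v = 0 for every generalised eigenvector v of λ).

  λ = 3: largest Jordan block has size 2, contributing (x − 3)^2

So m_A(x) = (x - 3)^2 = x^2 - 6*x + 9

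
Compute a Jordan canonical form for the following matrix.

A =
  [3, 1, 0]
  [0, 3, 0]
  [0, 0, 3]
J_2(3) ⊕ J_1(3)

The characteristic polynomial is
  det(x·I − A) = x^3 - 9*x^2 + 27*x - 27 = (x - 3)^3

Eigenvalues and multiplicities (the geometric multiplicity of λ is n − rank(A − λI), which equals the number of Jordan blocks for λ):
  λ = 3: algebraic multiplicity = 3, geometric multiplicity = 2

Determining the block sizes for each eigenvalue:
  λ = 3: 2 blocks summing to 3 forces exactly one block of size 2 and the rest size 1 → block sizes [2, 1]

Assembling the blocks gives a Jordan form
J =
  [3, 1, 0]
  [0, 3, 0]
  [0, 0, 3]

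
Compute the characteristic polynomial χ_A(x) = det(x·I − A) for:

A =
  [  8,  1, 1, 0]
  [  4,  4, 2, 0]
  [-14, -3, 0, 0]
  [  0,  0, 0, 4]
x^4 - 16*x^3 + 96*x^2 - 256*x + 256

Expanding det(x·I − A) (e.g. by cofactor expansion or by noting that A is similar to its Jordan form J, which has the same characteristic polynomial as A) gives
  χ_A(x) = x^4 - 16*x^3 + 96*x^2 - 256*x + 256
which factors as (x - 4)^4. The eigenvalues (with algebraic multiplicities) are λ = 4 with multiplicity 4.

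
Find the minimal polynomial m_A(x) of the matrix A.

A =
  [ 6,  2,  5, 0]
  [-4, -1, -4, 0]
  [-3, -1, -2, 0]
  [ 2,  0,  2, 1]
x^3 - 3*x^2 + 3*x - 1

The characteristic polynomial is χ_A(x) = (x - 1)^4, so the eigenvalues are known. The minimal polynomial is
  m_A(x) = Π_λ (x − λ)^{k_λ}
where k_λ is the size of the *largest* Jordan block for λ (equivalently, the smallest k with (A − λI)^k v = 0 for every generalised eigenvector v of λ).

  λ = 1: largest Jordan block has size 3, contributing (x − 1)^3

So m_A(x) = (x - 1)^3 = x^3 - 3*x^2 + 3*x - 1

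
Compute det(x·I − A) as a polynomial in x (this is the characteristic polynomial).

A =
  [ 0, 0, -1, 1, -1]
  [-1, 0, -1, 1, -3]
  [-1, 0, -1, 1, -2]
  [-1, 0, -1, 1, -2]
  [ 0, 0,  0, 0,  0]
x^5

Expanding det(x·I − A) (e.g. by cofactor expansion or by noting that A is similar to its Jordan form J, which has the same characteristic polynomial as A) gives
  χ_A(x) = x^5
which factors as x^5. The eigenvalues (with algebraic multiplicities) are λ = 0 with multiplicity 5.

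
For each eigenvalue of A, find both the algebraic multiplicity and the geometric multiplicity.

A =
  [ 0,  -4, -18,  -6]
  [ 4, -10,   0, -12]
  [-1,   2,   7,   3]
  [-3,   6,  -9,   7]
λ = -2: alg = 2, geom = 2; λ = 4: alg = 2, geom = 1

Step 1 — factor the characteristic polynomial to read off the algebraic multiplicities:
  χ_A(x) = (x - 4)^2*(x + 2)^2

Step 2 — compute geometric multiplicities via the rank-nullity identity g(λ) = n − rank(A − λI):
  rank(A − (-2)·I) = 2, so dim ker(A − (-2)·I) = n − 2 = 2
  rank(A − (4)·I) = 3, so dim ker(A − (4)·I) = n − 3 = 1

Summary:
  λ = -2: algebraic multiplicity = 2, geometric multiplicity = 2
  λ = 4: algebraic multiplicity = 2, geometric multiplicity = 1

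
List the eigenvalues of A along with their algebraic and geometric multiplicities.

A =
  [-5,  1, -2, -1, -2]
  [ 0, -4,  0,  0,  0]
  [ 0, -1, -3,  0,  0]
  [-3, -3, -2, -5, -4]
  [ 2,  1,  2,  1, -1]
λ = -4: alg = 3, geom = 2; λ = -3: alg = 2, geom = 2

Step 1 — factor the characteristic polynomial to read off the algebraic multiplicities:
  χ_A(x) = (x + 3)^2*(x + 4)^3

Step 2 — compute geometric multiplicities via the rank-nullity identity g(λ) = n − rank(A − λI):
  rank(A − (-4)·I) = 3, so dim ker(A − (-4)·I) = n − 3 = 2
  rank(A − (-3)·I) = 3, so dim ker(A − (-3)·I) = n − 3 = 2

Summary:
  λ = -4: algebraic multiplicity = 3, geometric multiplicity = 2
  λ = -3: algebraic multiplicity = 2, geometric multiplicity = 2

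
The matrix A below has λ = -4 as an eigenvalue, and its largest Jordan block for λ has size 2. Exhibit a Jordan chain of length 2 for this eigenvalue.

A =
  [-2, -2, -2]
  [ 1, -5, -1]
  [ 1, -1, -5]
A Jordan chain for λ = -4 of length 2:
v_1 = (2, 1, 1)ᵀ
v_2 = (1, 0, 0)ᵀ

Let N = A − (-4)·I. We want v_2 with N^2 v_2 = 0 but N^1 v_2 ≠ 0; then v_{j-1} := N · v_j for j = 2, …, 2.

Pick v_2 = (1, 0, 0)ᵀ.
Then v_1 = N · v_2 = (2, 1, 1)ᵀ.

Sanity check: (A − (-4)·I) v_1 = (0, 0, 0)ᵀ = 0. ✓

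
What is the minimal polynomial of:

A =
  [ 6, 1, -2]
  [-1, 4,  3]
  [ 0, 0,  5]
x^3 - 15*x^2 + 75*x - 125

The characteristic polynomial is χ_A(x) = (x - 5)^3, so the eigenvalues are known. The minimal polynomial is
  m_A(x) = Π_λ (x − λ)^{k_λ}
where k_λ is the size of the *largest* Jordan block for λ (equivalently, the smallest k with (A − λI)^k v = 0 for every generalised eigenvector v of λ).

  λ = 5: largest Jordan block has size 3, contributing (x − 5)^3

So m_A(x) = (x - 5)^3 = x^3 - 15*x^2 + 75*x - 125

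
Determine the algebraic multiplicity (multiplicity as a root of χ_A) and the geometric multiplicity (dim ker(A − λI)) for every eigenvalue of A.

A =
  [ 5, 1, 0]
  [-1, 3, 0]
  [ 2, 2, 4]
λ = 4: alg = 3, geom = 2

Step 1 — factor the characteristic polynomial to read off the algebraic multiplicities:
  χ_A(x) = (x - 4)^3

Step 2 — compute geometric multiplicities via the rank-nullity identity g(λ) = n − rank(A − λI):
  rank(A − (4)·I) = 1, so dim ker(A − (4)·I) = n − 1 = 2

Summary:
  λ = 4: algebraic multiplicity = 3, geometric multiplicity = 2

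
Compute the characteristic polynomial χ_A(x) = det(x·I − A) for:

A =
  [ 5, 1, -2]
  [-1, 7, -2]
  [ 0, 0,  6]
x^3 - 18*x^2 + 108*x - 216

Expanding det(x·I − A) (e.g. by cofactor expansion or by noting that A is similar to its Jordan form J, which has the same characteristic polynomial as A) gives
  χ_A(x) = x^3 - 18*x^2 + 108*x - 216
which factors as (x - 6)^3. The eigenvalues (with algebraic multiplicities) are λ = 6 with multiplicity 3.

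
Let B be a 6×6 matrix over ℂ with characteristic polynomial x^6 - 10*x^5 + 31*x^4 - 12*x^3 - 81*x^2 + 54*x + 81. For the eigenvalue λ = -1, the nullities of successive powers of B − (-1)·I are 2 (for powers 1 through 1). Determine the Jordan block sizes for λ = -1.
Block sizes for λ = -1: [1, 1]

From the dimensions of kernels of powers, the number of Jordan blocks of size at least j is d_j − d_{j−1} where d_j = dim ker(N^j) (with d_0 = 0). Computing the differences gives [2].
The number of blocks of size exactly k is (#blocks of size ≥ k) − (#blocks of size ≥ k + 1), so the partition is: 2 block(s) of size 1.
In nonincreasing order the block sizes are [1, 1].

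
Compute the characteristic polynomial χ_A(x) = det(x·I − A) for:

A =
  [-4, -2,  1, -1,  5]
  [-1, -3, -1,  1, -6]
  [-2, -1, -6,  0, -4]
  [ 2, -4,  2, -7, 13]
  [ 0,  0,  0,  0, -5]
x^5 + 25*x^4 + 250*x^3 + 1250*x^2 + 3125*x + 3125

Expanding det(x·I − A) (e.g. by cofactor expansion or by noting that A is similar to its Jordan form J, which has the same characteristic polynomial as A) gives
  χ_A(x) = x^5 + 25*x^4 + 250*x^3 + 1250*x^2 + 3125*x + 3125
which factors as (x + 5)^5. The eigenvalues (with algebraic multiplicities) are λ = -5 with multiplicity 5.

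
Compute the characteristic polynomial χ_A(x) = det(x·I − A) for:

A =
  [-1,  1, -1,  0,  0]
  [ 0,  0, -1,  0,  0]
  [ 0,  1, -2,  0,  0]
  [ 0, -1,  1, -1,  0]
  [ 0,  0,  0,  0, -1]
x^5 + 5*x^4 + 10*x^3 + 10*x^2 + 5*x + 1

Expanding det(x·I − A) (e.g. by cofactor expansion or by noting that A is similar to its Jordan form J, which has the same characteristic polynomial as A) gives
  χ_A(x) = x^5 + 5*x^4 + 10*x^3 + 10*x^2 + 5*x + 1
which factors as (x + 1)^5. The eigenvalues (with algebraic multiplicities) are λ = -1 with multiplicity 5.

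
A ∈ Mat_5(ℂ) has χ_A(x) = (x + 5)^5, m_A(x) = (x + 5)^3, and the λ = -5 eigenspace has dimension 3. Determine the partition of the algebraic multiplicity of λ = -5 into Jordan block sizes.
Block sizes for λ = -5: [3, 1, 1]

Step 1 — from the characteristic polynomial, algebraic multiplicity of λ = -5 is 5. From dim ker(A − (-5)·I) = 3, there are exactly 3 Jordan blocks for λ = -5.
Step 2 — from the minimal polynomial, the factor (x + 5)^3 tells us the largest block for λ = -5 has size 3.
Step 3 — with total size 5, 3 blocks, and largest block 3, the block sizes (in nonincreasing order) are [3, 1, 1].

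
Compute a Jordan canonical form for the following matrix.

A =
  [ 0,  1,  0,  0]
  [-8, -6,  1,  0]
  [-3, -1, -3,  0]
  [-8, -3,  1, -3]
J_3(-3) ⊕ J_1(-3)

The characteristic polynomial is
  det(x·I − A) = x^4 + 12*x^3 + 54*x^2 + 108*x + 81 = (x + 3)^4

Eigenvalues and multiplicities (the geometric multiplicity of λ is n − rank(A − λI), which equals the number of Jordan blocks for λ):
  λ = -3: algebraic multiplicity = 4, geometric multiplicity = 2

Determining the block sizes for each eigenvalue:
  λ = -3: with am = 4 and gm = 2, the partition is not yet determined (e.g. several partitions of 4 into 2 parts exist). Let N = A − (-3)·I. Computing rank(N^1) = 2, rank(N^2) = 1, rank(N^3) = 0; the number of blocks of size ≥ j is rank(N^{j−1}) − rank(N^j), giving [2, 1, 1]. So we have 1 block(s) of size 3, 1 block(s) of size 1 → block sizes [3, 1]

Assembling the blocks gives a Jordan form
J =
  [-3,  1,  0,  0]
  [ 0, -3,  1,  0]
  [ 0,  0, -3,  0]
  [ 0,  0,  0, -3]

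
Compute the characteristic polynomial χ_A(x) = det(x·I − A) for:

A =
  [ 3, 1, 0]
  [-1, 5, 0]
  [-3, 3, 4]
x^3 - 12*x^2 + 48*x - 64

Expanding det(x·I − A) (e.g. by cofactor expansion or by noting that A is similar to its Jordan form J, which has the same characteristic polynomial as A) gives
  χ_A(x) = x^3 - 12*x^2 + 48*x - 64
which factors as (x - 4)^3. The eigenvalues (with algebraic multiplicities) are λ = 4 with multiplicity 3.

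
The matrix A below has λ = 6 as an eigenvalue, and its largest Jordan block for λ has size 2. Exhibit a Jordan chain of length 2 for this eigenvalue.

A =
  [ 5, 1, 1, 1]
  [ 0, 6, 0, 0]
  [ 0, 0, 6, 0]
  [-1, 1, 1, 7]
A Jordan chain for λ = 6 of length 2:
v_1 = (-1, 0, 0, -1)ᵀ
v_2 = (1, 0, 0, 0)ᵀ

Let N = A − (6)·I. We want v_2 with N^2 v_2 = 0 but N^1 v_2 ≠ 0; then v_{j-1} := N · v_j for j = 2, …, 2.

Pick v_2 = (1, 0, 0, 0)ᵀ.
Then v_1 = N · v_2 = (-1, 0, 0, -1)ᵀ.

Sanity check: (A − (6)·I) v_1 = (0, 0, 0, 0)ᵀ = 0. ✓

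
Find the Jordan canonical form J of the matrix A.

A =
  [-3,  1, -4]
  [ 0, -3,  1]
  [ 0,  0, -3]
J_3(-3)

The characteristic polynomial is
  det(x·I − A) = x^3 + 9*x^2 + 27*x + 27 = (x + 3)^3

Eigenvalues and multiplicities (the geometric multiplicity of λ is n − rank(A − λI), which equals the number of Jordan blocks for λ):
  λ = -3: algebraic multiplicity = 3, geometric multiplicity = 1

Determining the block sizes for each eigenvalue:
  λ = -3: one block (gm = 1), so the single block has size am = 3 → block sizes [3]

Assembling the blocks gives a Jordan form
J =
  [-3,  1,  0]
  [ 0, -3,  1]
  [ 0,  0, -3]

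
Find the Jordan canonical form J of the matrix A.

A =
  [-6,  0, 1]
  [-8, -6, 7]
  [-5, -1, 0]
J_3(-4)

The characteristic polynomial is
  det(x·I − A) = x^3 + 12*x^2 + 48*x + 64 = (x + 4)^3

Eigenvalues and multiplicities (the geometric multiplicity of λ is n − rank(A − λI), which equals the number of Jordan blocks for λ):
  λ = -4: algebraic multiplicity = 3, geometric multiplicity = 1

Determining the block sizes for each eigenvalue:
  λ = -4: one block (gm = 1), so the single block has size am = 3 → block sizes [3]

Assembling the blocks gives a Jordan form
J =
  [-4,  1,  0]
  [ 0, -4,  1]
  [ 0,  0, -4]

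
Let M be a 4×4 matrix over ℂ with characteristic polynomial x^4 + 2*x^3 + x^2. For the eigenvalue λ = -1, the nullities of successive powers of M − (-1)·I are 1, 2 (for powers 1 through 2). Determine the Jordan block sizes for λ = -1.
Block sizes for λ = -1: [2]

From the dimensions of kernels of powers, the number of Jordan blocks of size at least j is d_j − d_{j−1} where d_j = dim ker(N^j) (with d_0 = 0). Computing the differences gives [1, 1].
The number of blocks of size exactly k is (#blocks of size ≥ k) − (#blocks of size ≥ k + 1), so the partition is: 1 block(s) of size 2.
In nonincreasing order the block sizes are [2].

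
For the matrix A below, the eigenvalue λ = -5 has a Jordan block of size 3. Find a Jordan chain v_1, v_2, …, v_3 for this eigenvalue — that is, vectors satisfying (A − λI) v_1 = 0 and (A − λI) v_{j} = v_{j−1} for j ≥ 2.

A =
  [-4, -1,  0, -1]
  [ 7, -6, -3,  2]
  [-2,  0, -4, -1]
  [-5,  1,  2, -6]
A Jordan chain for λ = -5 of length 3:
v_1 = (-1, -4, 1, 3)ᵀ
v_2 = (1, 7, -2, -5)ᵀ
v_3 = (1, 0, 0, 0)ᵀ

Let N = A − (-5)·I. We want v_3 with N^3 v_3 = 0 but N^2 v_3 ≠ 0; then v_{j-1} := N · v_j for j = 3, …, 2.

Pick v_3 = (1, 0, 0, 0)ᵀ.
Then v_2 = N · v_3 = (1, 7, -2, -5)ᵀ.
Then v_1 = N · v_2 = (-1, -4, 1, 3)ᵀ.

Sanity check: (A − (-5)·I) v_1 = (0, 0, 0, 0)ᵀ = 0. ✓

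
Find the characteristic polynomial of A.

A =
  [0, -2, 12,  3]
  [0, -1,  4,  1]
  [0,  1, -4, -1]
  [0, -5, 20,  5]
x^4

Expanding det(x·I − A) (e.g. by cofactor expansion or by noting that A is similar to its Jordan form J, which has the same characteristic polynomial as A) gives
  χ_A(x) = x^4
which factors as x^4. The eigenvalues (with algebraic multiplicities) are λ = 0 with multiplicity 4.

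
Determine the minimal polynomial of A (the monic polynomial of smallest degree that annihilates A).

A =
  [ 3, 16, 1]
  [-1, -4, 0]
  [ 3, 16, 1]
x^3

The characteristic polynomial is χ_A(x) = x^3, so the eigenvalues are known. The minimal polynomial is
  m_A(x) = Π_λ (x − λ)^{k_λ}
where k_λ is the size of the *largest* Jordan block for λ (equivalently, the smallest k with (A − λI)^k v = 0 for every generalised eigenvector v of λ).

  λ = 0: largest Jordan block has size 3, contributing (x − 0)^3

So m_A(x) = x^3 = x^3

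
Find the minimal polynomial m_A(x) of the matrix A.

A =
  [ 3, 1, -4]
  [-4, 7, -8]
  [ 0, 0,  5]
x^2 - 10*x + 25

The characteristic polynomial is χ_A(x) = (x - 5)^3, so the eigenvalues are known. The minimal polynomial is
  m_A(x) = Π_λ (x − λ)^{k_λ}
where k_λ is the size of the *largest* Jordan block for λ (equivalently, the smallest k with (A − λI)^k v = 0 for every generalised eigenvector v of λ).

  λ = 5: largest Jordan block has size 2, contributing (x − 5)^2

So m_A(x) = (x - 5)^2 = x^2 - 10*x + 25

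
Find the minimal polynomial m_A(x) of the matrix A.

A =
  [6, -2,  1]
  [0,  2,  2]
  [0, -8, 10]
x^2 - 12*x + 36

The characteristic polynomial is χ_A(x) = (x - 6)^3, so the eigenvalues are known. The minimal polynomial is
  m_A(x) = Π_λ (x − λ)^{k_λ}
where k_λ is the size of the *largest* Jordan block for λ (equivalently, the smallest k with (A − λI)^k v = 0 for every generalised eigenvector v of λ).

  λ = 6: largest Jordan block has size 2, contributing (x − 6)^2

So m_A(x) = (x - 6)^2 = x^2 - 12*x + 36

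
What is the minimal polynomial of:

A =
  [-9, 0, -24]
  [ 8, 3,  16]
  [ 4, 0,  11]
x^2 - 2*x - 3

The characteristic polynomial is χ_A(x) = (x - 3)^2*(x + 1), so the eigenvalues are known. The minimal polynomial is
  m_A(x) = Π_λ (x − λ)^{k_λ}
where k_λ is the size of the *largest* Jordan block for λ (equivalently, the smallest k with (A − λI)^k v = 0 for every generalised eigenvector v of λ).

  λ = -1: largest Jordan block has size 1, contributing (x + 1)
  λ = 3: largest Jordan block has size 1, contributing (x − 3)

So m_A(x) = (x - 3)*(x + 1) = x^2 - 2*x - 3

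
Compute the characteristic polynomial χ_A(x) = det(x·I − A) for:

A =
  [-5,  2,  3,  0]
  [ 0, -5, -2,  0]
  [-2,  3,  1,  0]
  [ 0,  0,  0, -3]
x^4 + 12*x^3 + 54*x^2 + 108*x + 81

Expanding det(x·I − A) (e.g. by cofactor expansion or by noting that A is similar to its Jordan form J, which has the same characteristic polynomial as A) gives
  χ_A(x) = x^4 + 12*x^3 + 54*x^2 + 108*x + 81
which factors as (x + 3)^4. The eigenvalues (with algebraic multiplicities) are λ = -3 with multiplicity 4.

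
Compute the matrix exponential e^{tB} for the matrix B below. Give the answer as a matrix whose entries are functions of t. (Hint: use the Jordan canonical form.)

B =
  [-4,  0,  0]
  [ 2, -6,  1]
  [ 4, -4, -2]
e^{tB} =
  [exp(-4*t), 0, 0]
  [2*t*exp(-4*t), -2*t*exp(-4*t) + exp(-4*t), t*exp(-4*t)]
  [4*t*exp(-4*t), -4*t*exp(-4*t), 2*t*exp(-4*t) + exp(-4*t)]

Strategy: write B = P · J · P⁻¹ where J is a Jordan canonical form, so e^{tB} = P · e^{tJ} · P⁻¹, and e^{tJ} can be computed block-by-block.

B has Jordan form
J =
  [-4,  1,  0]
  [ 0, -4,  0]
  [ 0,  0, -4]
(up to reordering of blocks).

Per-block formulas:
  For a 1×1 block at λ = -4: exp(t · [-4]) = [e^(-4t)].
  For a 2×2 Jordan block J_2(-4): exp(t · J_2(-4)) = e^(-4t)·(I + t·N), where N is the 2×2 nilpotent shift.

After assembling e^{tJ} and conjugating by P, we get:

e^{tB} =
  [exp(-4*t), 0, 0]
  [2*t*exp(-4*t), -2*t*exp(-4*t) + exp(-4*t), t*exp(-4*t)]
  [4*t*exp(-4*t), -4*t*exp(-4*t), 2*t*exp(-4*t) + exp(-4*t)]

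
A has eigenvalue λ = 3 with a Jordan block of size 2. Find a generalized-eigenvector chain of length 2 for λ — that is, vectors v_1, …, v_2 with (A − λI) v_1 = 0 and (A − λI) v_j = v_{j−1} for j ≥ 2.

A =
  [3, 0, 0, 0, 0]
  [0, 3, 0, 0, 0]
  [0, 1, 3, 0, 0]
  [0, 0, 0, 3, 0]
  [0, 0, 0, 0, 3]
A Jordan chain for λ = 3 of length 2:
v_1 = (0, 0, 1, 0, 0)ᵀ
v_2 = (0, 1, 0, 0, 0)ᵀ

Let N = A − (3)·I. We want v_2 with N^2 v_2 = 0 but N^1 v_2 ≠ 0; then v_{j-1} := N · v_j for j = 2, …, 2.

Pick v_2 = (0, 1, 0, 0, 0)ᵀ.
Then v_1 = N · v_2 = (0, 0, 1, 0, 0)ᵀ.

Sanity check: (A − (3)·I) v_1 = (0, 0, 0, 0, 0)ᵀ = 0. ✓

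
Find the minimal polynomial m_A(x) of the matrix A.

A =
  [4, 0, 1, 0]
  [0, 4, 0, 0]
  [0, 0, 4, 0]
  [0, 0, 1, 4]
x^2 - 8*x + 16

The characteristic polynomial is χ_A(x) = (x - 4)^4, so the eigenvalues are known. The minimal polynomial is
  m_A(x) = Π_λ (x − λ)^{k_λ}
where k_λ is the size of the *largest* Jordan block for λ (equivalently, the smallest k with (A − λI)^k v = 0 for every generalised eigenvector v of λ).

  λ = 4: largest Jordan block has size 2, contributing (x − 4)^2

So m_A(x) = (x - 4)^2 = x^2 - 8*x + 16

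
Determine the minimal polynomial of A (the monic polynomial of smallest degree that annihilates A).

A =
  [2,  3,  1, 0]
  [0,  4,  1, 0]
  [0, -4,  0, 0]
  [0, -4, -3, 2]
x^3 - 6*x^2 + 12*x - 8

The characteristic polynomial is χ_A(x) = (x - 2)^4, so the eigenvalues are known. The minimal polynomial is
  m_A(x) = Π_λ (x − λ)^{k_λ}
where k_λ is the size of the *largest* Jordan block for λ (equivalently, the smallest k with (A − λI)^k v = 0 for every generalised eigenvector v of λ).

  λ = 2: largest Jordan block has size 3, contributing (x − 2)^3

So m_A(x) = (x - 2)^3 = x^3 - 6*x^2 + 12*x - 8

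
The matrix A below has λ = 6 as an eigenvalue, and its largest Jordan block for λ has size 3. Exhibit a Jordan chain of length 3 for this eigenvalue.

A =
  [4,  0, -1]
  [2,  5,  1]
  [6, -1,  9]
A Jordan chain for λ = 6 of length 3:
v_1 = (-2, 0, 4)ᵀ
v_2 = (-2, 2, 6)ᵀ
v_3 = (1, 0, 0)ᵀ

Let N = A − (6)·I. We want v_3 with N^3 v_3 = 0 but N^2 v_3 ≠ 0; then v_{j-1} := N · v_j for j = 3, …, 2.

Pick v_3 = (1, 0, 0)ᵀ.
Then v_2 = N · v_3 = (-2, 2, 6)ᵀ.
Then v_1 = N · v_2 = (-2, 0, 4)ᵀ.

Sanity check: (A − (6)·I) v_1 = (0, 0, 0)ᵀ = 0. ✓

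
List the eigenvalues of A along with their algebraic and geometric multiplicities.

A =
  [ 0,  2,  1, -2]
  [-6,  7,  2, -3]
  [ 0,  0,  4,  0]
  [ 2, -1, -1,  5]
λ = 4: alg = 4, geom = 2

Step 1 — factor the characteristic polynomial to read off the algebraic multiplicities:
  χ_A(x) = (x - 4)^4

Step 2 — compute geometric multiplicities via the rank-nullity identity g(λ) = n − rank(A − λI):
  rank(A − (4)·I) = 2, so dim ker(A − (4)·I) = n − 2 = 2

Summary:
  λ = 4: algebraic multiplicity = 4, geometric multiplicity = 2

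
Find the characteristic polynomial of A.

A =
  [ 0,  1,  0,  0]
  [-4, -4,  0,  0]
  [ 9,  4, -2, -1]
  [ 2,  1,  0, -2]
x^4 + 8*x^3 + 24*x^2 + 32*x + 16

Expanding det(x·I − A) (e.g. by cofactor expansion or by noting that A is similar to its Jordan form J, which has the same characteristic polynomial as A) gives
  χ_A(x) = x^4 + 8*x^3 + 24*x^2 + 32*x + 16
which factors as (x + 2)^4. The eigenvalues (with algebraic multiplicities) are λ = -2 with multiplicity 4.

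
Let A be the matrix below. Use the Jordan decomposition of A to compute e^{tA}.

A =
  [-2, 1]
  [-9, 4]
e^{tA} =
  [-3*t*exp(t) + exp(t), t*exp(t)]
  [-9*t*exp(t), 3*t*exp(t) + exp(t)]

Strategy: write A = P · J · P⁻¹ where J is a Jordan canonical form, so e^{tA} = P · e^{tJ} · P⁻¹, and e^{tJ} can be computed block-by-block.

A has Jordan form
J =
  [1, 1]
  [0, 1]
(up to reordering of blocks).

Per-block formulas:
  For a 2×2 Jordan block J_2(1): exp(t · J_2(1)) = e^(1t)·(I + t·N), where N is the 2×2 nilpotent shift.

After assembling e^{tJ} and conjugating by P, we get:

e^{tA} =
  [-3*t*exp(t) + exp(t), t*exp(t)]
  [-9*t*exp(t), 3*t*exp(t) + exp(t)]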